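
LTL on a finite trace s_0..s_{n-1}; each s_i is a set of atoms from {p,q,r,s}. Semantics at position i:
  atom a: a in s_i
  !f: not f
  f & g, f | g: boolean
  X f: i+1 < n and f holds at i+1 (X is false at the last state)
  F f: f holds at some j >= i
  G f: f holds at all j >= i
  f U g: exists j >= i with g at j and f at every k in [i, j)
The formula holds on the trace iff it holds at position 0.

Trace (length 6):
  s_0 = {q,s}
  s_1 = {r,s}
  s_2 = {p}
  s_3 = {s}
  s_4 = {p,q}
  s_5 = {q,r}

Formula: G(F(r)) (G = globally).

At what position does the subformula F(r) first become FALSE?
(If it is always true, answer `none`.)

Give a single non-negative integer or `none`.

Answer: none

Derivation:
s_0={q,s}: F(r)=True r=False
s_1={r,s}: F(r)=True r=True
s_2={p}: F(r)=True r=False
s_3={s}: F(r)=True r=False
s_4={p,q}: F(r)=True r=False
s_5={q,r}: F(r)=True r=True
G(F(r)) holds globally = True
No violation — formula holds at every position.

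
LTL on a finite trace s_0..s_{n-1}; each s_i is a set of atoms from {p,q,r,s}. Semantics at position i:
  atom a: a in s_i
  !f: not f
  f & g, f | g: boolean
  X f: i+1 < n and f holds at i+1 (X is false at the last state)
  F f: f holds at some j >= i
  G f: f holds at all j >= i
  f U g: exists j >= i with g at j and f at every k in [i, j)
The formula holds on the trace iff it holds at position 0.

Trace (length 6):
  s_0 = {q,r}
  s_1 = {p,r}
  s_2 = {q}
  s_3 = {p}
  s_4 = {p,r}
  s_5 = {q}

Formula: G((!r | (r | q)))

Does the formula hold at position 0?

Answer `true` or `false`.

Answer: true

Derivation:
s_0={q,r}: G((!r | (r | q)))=True (!r | (r | q))=True !r=False r=True (r | q)=True q=True
s_1={p,r}: G((!r | (r | q)))=True (!r | (r | q))=True !r=False r=True (r | q)=True q=False
s_2={q}: G((!r | (r | q)))=True (!r | (r | q))=True !r=True r=False (r | q)=True q=True
s_3={p}: G((!r | (r | q)))=True (!r | (r | q))=True !r=True r=False (r | q)=False q=False
s_4={p,r}: G((!r | (r | q)))=True (!r | (r | q))=True !r=False r=True (r | q)=True q=False
s_5={q}: G((!r | (r | q)))=True (!r | (r | q))=True !r=True r=False (r | q)=True q=True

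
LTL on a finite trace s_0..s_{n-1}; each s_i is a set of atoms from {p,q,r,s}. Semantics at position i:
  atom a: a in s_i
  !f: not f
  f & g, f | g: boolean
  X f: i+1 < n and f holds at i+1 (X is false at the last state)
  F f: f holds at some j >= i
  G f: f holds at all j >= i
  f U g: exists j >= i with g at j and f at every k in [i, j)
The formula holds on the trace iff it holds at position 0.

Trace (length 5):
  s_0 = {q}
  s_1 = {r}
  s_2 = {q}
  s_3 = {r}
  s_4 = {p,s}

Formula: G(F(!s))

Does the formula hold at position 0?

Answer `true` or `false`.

Answer: false

Derivation:
s_0={q}: G(F(!s))=False F(!s)=True !s=True s=False
s_1={r}: G(F(!s))=False F(!s)=True !s=True s=False
s_2={q}: G(F(!s))=False F(!s)=True !s=True s=False
s_3={r}: G(F(!s))=False F(!s)=True !s=True s=False
s_4={p,s}: G(F(!s))=False F(!s)=False !s=False s=True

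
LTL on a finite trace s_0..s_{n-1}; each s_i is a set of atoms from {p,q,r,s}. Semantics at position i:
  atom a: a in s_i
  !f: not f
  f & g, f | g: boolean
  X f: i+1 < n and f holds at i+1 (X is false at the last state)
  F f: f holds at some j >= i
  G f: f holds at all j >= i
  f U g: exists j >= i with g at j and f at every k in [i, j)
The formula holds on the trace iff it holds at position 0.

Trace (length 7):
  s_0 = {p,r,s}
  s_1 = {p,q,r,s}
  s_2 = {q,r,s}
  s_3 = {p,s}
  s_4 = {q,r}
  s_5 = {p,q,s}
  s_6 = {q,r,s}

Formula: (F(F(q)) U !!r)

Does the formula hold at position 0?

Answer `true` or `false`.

Answer: true

Derivation:
s_0={p,r,s}: (F(F(q)) U !!r)=True F(F(q))=True F(q)=True q=False !!r=True !r=False r=True
s_1={p,q,r,s}: (F(F(q)) U !!r)=True F(F(q))=True F(q)=True q=True !!r=True !r=False r=True
s_2={q,r,s}: (F(F(q)) U !!r)=True F(F(q))=True F(q)=True q=True !!r=True !r=False r=True
s_3={p,s}: (F(F(q)) U !!r)=True F(F(q))=True F(q)=True q=False !!r=False !r=True r=False
s_4={q,r}: (F(F(q)) U !!r)=True F(F(q))=True F(q)=True q=True !!r=True !r=False r=True
s_5={p,q,s}: (F(F(q)) U !!r)=True F(F(q))=True F(q)=True q=True !!r=False !r=True r=False
s_6={q,r,s}: (F(F(q)) U !!r)=True F(F(q))=True F(q)=True q=True !!r=True !r=False r=True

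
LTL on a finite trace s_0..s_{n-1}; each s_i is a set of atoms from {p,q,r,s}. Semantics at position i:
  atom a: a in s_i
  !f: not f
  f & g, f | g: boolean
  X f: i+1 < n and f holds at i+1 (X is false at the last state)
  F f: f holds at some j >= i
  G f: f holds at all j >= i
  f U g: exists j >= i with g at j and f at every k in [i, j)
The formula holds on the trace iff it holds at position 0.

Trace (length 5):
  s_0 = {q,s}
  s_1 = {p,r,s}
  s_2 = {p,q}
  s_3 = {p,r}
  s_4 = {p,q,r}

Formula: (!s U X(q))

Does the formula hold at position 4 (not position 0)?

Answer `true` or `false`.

s_0={q,s}: (!s U X(q))=False !s=False s=True X(q)=False q=True
s_1={p,r,s}: (!s U X(q))=True !s=False s=True X(q)=True q=False
s_2={p,q}: (!s U X(q))=True !s=True s=False X(q)=False q=True
s_3={p,r}: (!s U X(q))=True !s=True s=False X(q)=True q=False
s_4={p,q,r}: (!s U X(q))=False !s=True s=False X(q)=False q=True
Evaluating at position 4: result = False

Answer: false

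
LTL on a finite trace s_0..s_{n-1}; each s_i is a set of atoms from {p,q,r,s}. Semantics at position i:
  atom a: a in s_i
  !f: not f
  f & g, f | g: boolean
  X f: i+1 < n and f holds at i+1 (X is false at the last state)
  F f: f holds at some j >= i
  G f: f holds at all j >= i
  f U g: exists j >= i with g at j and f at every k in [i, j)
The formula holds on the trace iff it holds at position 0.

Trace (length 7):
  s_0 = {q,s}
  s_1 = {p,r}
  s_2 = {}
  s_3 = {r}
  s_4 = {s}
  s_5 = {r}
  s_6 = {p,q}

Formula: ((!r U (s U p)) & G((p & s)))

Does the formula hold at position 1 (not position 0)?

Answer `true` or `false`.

Answer: false

Derivation:
s_0={q,s}: ((!r U (s U p)) & G((p & s)))=False (!r U (s U p))=True !r=True r=False (s U p)=True s=True p=False G((p & s))=False (p & s)=False
s_1={p,r}: ((!r U (s U p)) & G((p & s)))=False (!r U (s U p))=True !r=False r=True (s U p)=True s=False p=True G((p & s))=False (p & s)=False
s_2={}: ((!r U (s U p)) & G((p & s)))=False (!r U (s U p))=False !r=True r=False (s U p)=False s=False p=False G((p & s))=False (p & s)=False
s_3={r}: ((!r U (s U p)) & G((p & s)))=False (!r U (s U p))=False !r=False r=True (s U p)=False s=False p=False G((p & s))=False (p & s)=False
s_4={s}: ((!r U (s U p)) & G((p & s)))=False (!r U (s U p))=False !r=True r=False (s U p)=False s=True p=False G((p & s))=False (p & s)=False
s_5={r}: ((!r U (s U p)) & G((p & s)))=False (!r U (s U p))=False !r=False r=True (s U p)=False s=False p=False G((p & s))=False (p & s)=False
s_6={p,q}: ((!r U (s U p)) & G((p & s)))=False (!r U (s U p))=True !r=True r=False (s U p)=True s=False p=True G((p & s))=False (p & s)=False
Evaluating at position 1: result = False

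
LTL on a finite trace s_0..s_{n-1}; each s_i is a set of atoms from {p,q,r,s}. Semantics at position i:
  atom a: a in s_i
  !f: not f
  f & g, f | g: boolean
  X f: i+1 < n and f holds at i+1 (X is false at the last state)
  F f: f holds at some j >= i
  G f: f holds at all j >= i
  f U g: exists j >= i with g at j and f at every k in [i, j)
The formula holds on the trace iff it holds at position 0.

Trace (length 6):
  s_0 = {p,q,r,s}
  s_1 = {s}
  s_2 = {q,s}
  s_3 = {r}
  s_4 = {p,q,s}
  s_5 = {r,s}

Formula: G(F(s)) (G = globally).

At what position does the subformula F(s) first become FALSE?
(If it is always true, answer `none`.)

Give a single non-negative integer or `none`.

Answer: none

Derivation:
s_0={p,q,r,s}: F(s)=True s=True
s_1={s}: F(s)=True s=True
s_2={q,s}: F(s)=True s=True
s_3={r}: F(s)=True s=False
s_4={p,q,s}: F(s)=True s=True
s_5={r,s}: F(s)=True s=True
G(F(s)) holds globally = True
No violation — formula holds at every position.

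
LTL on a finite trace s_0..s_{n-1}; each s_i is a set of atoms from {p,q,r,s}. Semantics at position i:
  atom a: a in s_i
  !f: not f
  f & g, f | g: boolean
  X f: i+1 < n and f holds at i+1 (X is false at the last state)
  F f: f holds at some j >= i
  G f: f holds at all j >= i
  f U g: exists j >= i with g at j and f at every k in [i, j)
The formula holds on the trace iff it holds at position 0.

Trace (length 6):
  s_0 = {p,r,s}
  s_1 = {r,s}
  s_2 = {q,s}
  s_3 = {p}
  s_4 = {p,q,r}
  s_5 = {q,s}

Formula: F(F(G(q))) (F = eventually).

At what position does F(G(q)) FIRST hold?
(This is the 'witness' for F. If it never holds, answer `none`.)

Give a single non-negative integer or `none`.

s_0={p,r,s}: F(G(q))=True G(q)=False q=False
s_1={r,s}: F(G(q))=True G(q)=False q=False
s_2={q,s}: F(G(q))=True G(q)=False q=True
s_3={p}: F(G(q))=True G(q)=False q=False
s_4={p,q,r}: F(G(q))=True G(q)=True q=True
s_5={q,s}: F(G(q))=True G(q)=True q=True
F(F(G(q))) holds; first witness at position 0.

Answer: 0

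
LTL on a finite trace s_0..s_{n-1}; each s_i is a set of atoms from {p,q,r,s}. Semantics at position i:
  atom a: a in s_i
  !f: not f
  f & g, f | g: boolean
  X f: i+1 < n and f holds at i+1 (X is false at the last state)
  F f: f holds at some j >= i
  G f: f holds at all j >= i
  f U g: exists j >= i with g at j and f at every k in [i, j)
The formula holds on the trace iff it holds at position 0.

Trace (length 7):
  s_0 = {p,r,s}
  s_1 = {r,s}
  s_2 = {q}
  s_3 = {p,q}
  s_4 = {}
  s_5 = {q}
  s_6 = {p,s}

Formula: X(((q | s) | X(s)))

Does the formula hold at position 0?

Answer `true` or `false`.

s_0={p,r,s}: X(((q | s) | X(s)))=True ((q | s) | X(s))=True (q | s)=True q=False s=True X(s)=True
s_1={r,s}: X(((q | s) | X(s)))=True ((q | s) | X(s))=True (q | s)=True q=False s=True X(s)=False
s_2={q}: X(((q | s) | X(s)))=True ((q | s) | X(s))=True (q | s)=True q=True s=False X(s)=False
s_3={p,q}: X(((q | s) | X(s)))=False ((q | s) | X(s))=True (q | s)=True q=True s=False X(s)=False
s_4={}: X(((q | s) | X(s)))=True ((q | s) | X(s))=False (q | s)=False q=False s=False X(s)=False
s_5={q}: X(((q | s) | X(s)))=True ((q | s) | X(s))=True (q | s)=True q=True s=False X(s)=True
s_6={p,s}: X(((q | s) | X(s)))=False ((q | s) | X(s))=True (q | s)=True q=False s=True X(s)=False

Answer: true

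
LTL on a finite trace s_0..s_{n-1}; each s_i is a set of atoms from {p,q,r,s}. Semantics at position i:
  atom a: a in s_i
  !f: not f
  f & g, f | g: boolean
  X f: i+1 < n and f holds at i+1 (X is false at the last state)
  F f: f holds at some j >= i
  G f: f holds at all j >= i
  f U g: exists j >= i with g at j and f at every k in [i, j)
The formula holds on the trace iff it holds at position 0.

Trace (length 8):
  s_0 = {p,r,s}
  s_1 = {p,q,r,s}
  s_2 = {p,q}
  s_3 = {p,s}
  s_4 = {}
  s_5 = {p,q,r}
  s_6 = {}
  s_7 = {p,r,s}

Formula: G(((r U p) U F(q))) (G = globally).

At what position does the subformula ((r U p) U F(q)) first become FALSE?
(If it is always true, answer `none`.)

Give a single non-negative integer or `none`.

s_0={p,r,s}: ((r U p) U F(q))=True (r U p)=True r=True p=True F(q)=True q=False
s_1={p,q,r,s}: ((r U p) U F(q))=True (r U p)=True r=True p=True F(q)=True q=True
s_2={p,q}: ((r U p) U F(q))=True (r U p)=True r=False p=True F(q)=True q=True
s_3={p,s}: ((r U p) U F(q))=True (r U p)=True r=False p=True F(q)=True q=False
s_4={}: ((r U p) U F(q))=True (r U p)=False r=False p=False F(q)=True q=False
s_5={p,q,r}: ((r U p) U F(q))=True (r U p)=True r=True p=True F(q)=True q=True
s_6={}: ((r U p) U F(q))=False (r U p)=False r=False p=False F(q)=False q=False
s_7={p,r,s}: ((r U p) U F(q))=False (r U p)=True r=True p=True F(q)=False q=False
G(((r U p) U F(q))) holds globally = False
First violation at position 6.

Answer: 6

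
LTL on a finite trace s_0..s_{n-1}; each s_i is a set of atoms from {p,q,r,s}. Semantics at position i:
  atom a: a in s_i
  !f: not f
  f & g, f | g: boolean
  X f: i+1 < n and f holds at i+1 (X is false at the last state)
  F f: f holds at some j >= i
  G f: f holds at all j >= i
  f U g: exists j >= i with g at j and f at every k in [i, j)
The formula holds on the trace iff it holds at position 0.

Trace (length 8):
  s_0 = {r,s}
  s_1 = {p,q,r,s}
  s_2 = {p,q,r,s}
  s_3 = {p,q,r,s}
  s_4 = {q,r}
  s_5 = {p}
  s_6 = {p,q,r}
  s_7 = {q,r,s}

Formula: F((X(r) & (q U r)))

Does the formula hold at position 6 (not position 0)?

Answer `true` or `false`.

s_0={r,s}: F((X(r) & (q U r)))=True (X(r) & (q U r))=True X(r)=True r=True (q U r)=True q=False
s_1={p,q,r,s}: F((X(r) & (q U r)))=True (X(r) & (q U r))=True X(r)=True r=True (q U r)=True q=True
s_2={p,q,r,s}: F((X(r) & (q U r)))=True (X(r) & (q U r))=True X(r)=True r=True (q U r)=True q=True
s_3={p,q,r,s}: F((X(r) & (q U r)))=True (X(r) & (q U r))=True X(r)=True r=True (q U r)=True q=True
s_4={q,r}: F((X(r) & (q U r)))=True (X(r) & (q U r))=False X(r)=False r=True (q U r)=True q=True
s_5={p}: F((X(r) & (q U r)))=True (X(r) & (q U r))=False X(r)=True r=False (q U r)=False q=False
s_6={p,q,r}: F((X(r) & (q U r)))=True (X(r) & (q U r))=True X(r)=True r=True (q U r)=True q=True
s_7={q,r,s}: F((X(r) & (q U r)))=False (X(r) & (q U r))=False X(r)=False r=True (q U r)=True q=True
Evaluating at position 6: result = True

Answer: true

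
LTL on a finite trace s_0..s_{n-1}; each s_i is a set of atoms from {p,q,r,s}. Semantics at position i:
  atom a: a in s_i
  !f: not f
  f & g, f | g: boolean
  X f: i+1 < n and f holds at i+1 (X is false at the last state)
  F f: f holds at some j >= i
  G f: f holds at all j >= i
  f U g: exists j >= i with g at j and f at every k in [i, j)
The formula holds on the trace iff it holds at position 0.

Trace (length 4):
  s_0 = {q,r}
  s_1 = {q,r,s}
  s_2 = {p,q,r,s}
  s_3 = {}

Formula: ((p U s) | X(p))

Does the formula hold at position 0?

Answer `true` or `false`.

s_0={q,r}: ((p U s) | X(p))=False (p U s)=False p=False s=False X(p)=False
s_1={q,r,s}: ((p U s) | X(p))=True (p U s)=True p=False s=True X(p)=True
s_2={p,q,r,s}: ((p U s) | X(p))=True (p U s)=True p=True s=True X(p)=False
s_3={}: ((p U s) | X(p))=False (p U s)=False p=False s=False X(p)=False

Answer: false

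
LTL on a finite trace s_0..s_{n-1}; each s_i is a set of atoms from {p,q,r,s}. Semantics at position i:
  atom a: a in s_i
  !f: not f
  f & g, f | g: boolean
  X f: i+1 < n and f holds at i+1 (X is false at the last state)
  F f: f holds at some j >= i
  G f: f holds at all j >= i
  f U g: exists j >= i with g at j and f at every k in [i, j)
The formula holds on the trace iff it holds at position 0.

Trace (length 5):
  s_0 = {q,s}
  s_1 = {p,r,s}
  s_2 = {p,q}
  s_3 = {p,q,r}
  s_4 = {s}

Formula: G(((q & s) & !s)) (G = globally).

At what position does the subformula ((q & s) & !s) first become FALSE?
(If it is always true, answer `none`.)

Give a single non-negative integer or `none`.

Answer: 0

Derivation:
s_0={q,s}: ((q & s) & !s)=False (q & s)=True q=True s=True !s=False
s_1={p,r,s}: ((q & s) & !s)=False (q & s)=False q=False s=True !s=False
s_2={p,q}: ((q & s) & !s)=False (q & s)=False q=True s=False !s=True
s_3={p,q,r}: ((q & s) & !s)=False (q & s)=False q=True s=False !s=True
s_4={s}: ((q & s) & !s)=False (q & s)=False q=False s=True !s=False
G(((q & s) & !s)) holds globally = False
First violation at position 0.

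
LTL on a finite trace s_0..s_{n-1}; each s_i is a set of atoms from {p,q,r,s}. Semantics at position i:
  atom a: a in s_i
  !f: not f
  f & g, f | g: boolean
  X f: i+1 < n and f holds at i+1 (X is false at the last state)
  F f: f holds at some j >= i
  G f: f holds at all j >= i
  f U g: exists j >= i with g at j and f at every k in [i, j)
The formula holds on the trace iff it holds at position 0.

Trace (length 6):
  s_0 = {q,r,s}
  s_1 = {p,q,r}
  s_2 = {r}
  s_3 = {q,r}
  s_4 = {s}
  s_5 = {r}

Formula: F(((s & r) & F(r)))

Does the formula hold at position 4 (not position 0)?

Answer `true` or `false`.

Answer: false

Derivation:
s_0={q,r,s}: F(((s & r) & F(r)))=True ((s & r) & F(r))=True (s & r)=True s=True r=True F(r)=True
s_1={p,q,r}: F(((s & r) & F(r)))=False ((s & r) & F(r))=False (s & r)=False s=False r=True F(r)=True
s_2={r}: F(((s & r) & F(r)))=False ((s & r) & F(r))=False (s & r)=False s=False r=True F(r)=True
s_3={q,r}: F(((s & r) & F(r)))=False ((s & r) & F(r))=False (s & r)=False s=False r=True F(r)=True
s_4={s}: F(((s & r) & F(r)))=False ((s & r) & F(r))=False (s & r)=False s=True r=False F(r)=True
s_5={r}: F(((s & r) & F(r)))=False ((s & r) & F(r))=False (s & r)=False s=False r=True F(r)=True
Evaluating at position 4: result = False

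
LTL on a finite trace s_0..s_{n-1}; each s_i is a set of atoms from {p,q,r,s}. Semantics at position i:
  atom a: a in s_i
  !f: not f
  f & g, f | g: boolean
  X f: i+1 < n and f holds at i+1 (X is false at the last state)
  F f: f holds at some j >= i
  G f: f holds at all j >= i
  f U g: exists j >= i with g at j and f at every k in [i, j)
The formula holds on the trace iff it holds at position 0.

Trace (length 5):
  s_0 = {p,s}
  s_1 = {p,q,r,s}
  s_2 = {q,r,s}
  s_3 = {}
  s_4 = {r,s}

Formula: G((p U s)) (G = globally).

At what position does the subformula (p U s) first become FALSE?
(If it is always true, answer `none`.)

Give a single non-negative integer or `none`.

Answer: 3

Derivation:
s_0={p,s}: (p U s)=True p=True s=True
s_1={p,q,r,s}: (p U s)=True p=True s=True
s_2={q,r,s}: (p U s)=True p=False s=True
s_3={}: (p U s)=False p=False s=False
s_4={r,s}: (p U s)=True p=False s=True
G((p U s)) holds globally = False
First violation at position 3.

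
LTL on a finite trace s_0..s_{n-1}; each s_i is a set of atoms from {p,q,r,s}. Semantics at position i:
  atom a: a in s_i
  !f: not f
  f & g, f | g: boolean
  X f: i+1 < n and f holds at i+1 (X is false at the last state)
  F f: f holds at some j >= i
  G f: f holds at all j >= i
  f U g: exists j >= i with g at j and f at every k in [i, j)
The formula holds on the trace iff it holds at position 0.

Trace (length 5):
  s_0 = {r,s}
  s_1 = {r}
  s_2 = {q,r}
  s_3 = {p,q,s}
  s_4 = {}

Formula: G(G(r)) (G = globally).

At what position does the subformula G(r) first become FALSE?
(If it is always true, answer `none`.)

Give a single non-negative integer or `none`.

Answer: 0

Derivation:
s_0={r,s}: G(r)=False r=True
s_1={r}: G(r)=False r=True
s_2={q,r}: G(r)=False r=True
s_3={p,q,s}: G(r)=False r=False
s_4={}: G(r)=False r=False
G(G(r)) holds globally = False
First violation at position 0.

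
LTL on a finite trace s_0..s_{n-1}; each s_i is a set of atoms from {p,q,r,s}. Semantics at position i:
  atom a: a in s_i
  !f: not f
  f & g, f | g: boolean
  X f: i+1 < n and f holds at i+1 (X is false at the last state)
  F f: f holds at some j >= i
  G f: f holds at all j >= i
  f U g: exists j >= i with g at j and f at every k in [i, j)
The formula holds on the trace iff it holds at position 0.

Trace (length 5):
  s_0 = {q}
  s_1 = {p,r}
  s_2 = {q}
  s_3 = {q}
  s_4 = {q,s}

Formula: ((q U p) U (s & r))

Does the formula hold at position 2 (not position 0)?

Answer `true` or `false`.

s_0={q}: ((q U p) U (s & r))=False (q U p)=True q=True p=False (s & r)=False s=False r=False
s_1={p,r}: ((q U p) U (s & r))=False (q U p)=True q=False p=True (s & r)=False s=False r=True
s_2={q}: ((q U p) U (s & r))=False (q U p)=False q=True p=False (s & r)=False s=False r=False
s_3={q}: ((q U p) U (s & r))=False (q U p)=False q=True p=False (s & r)=False s=False r=False
s_4={q,s}: ((q U p) U (s & r))=False (q U p)=False q=True p=False (s & r)=False s=True r=False
Evaluating at position 2: result = False

Answer: false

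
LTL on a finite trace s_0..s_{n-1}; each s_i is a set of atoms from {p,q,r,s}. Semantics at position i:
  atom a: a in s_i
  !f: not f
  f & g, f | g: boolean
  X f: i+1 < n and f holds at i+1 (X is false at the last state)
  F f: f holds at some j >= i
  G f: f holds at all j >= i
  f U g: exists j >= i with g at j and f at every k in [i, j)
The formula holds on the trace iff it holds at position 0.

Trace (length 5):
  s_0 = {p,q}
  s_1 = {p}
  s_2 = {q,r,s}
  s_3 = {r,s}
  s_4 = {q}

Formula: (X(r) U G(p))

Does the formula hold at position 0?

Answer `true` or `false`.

s_0={p,q}: (X(r) U G(p))=False X(r)=False r=False G(p)=False p=True
s_1={p}: (X(r) U G(p))=False X(r)=True r=False G(p)=False p=True
s_2={q,r,s}: (X(r) U G(p))=False X(r)=True r=True G(p)=False p=False
s_3={r,s}: (X(r) U G(p))=False X(r)=False r=True G(p)=False p=False
s_4={q}: (X(r) U G(p))=False X(r)=False r=False G(p)=False p=False

Answer: false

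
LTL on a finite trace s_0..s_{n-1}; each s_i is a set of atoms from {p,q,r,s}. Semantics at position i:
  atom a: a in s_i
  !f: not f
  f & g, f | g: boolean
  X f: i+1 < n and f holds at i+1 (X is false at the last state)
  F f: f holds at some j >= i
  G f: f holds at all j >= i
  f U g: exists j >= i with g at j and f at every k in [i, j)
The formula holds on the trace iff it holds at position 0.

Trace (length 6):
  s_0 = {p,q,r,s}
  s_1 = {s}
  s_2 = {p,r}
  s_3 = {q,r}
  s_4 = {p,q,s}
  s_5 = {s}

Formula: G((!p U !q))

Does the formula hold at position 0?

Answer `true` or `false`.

s_0={p,q,r,s}: G((!p U !q))=False (!p U !q)=False !p=False p=True !q=False q=True
s_1={s}: G((!p U !q))=False (!p U !q)=True !p=True p=False !q=True q=False
s_2={p,r}: G((!p U !q))=False (!p U !q)=True !p=False p=True !q=True q=False
s_3={q,r}: G((!p U !q))=False (!p U !q)=False !p=True p=False !q=False q=True
s_4={p,q,s}: G((!p U !q))=False (!p U !q)=False !p=False p=True !q=False q=True
s_5={s}: G((!p U !q))=True (!p U !q)=True !p=True p=False !q=True q=False

Answer: false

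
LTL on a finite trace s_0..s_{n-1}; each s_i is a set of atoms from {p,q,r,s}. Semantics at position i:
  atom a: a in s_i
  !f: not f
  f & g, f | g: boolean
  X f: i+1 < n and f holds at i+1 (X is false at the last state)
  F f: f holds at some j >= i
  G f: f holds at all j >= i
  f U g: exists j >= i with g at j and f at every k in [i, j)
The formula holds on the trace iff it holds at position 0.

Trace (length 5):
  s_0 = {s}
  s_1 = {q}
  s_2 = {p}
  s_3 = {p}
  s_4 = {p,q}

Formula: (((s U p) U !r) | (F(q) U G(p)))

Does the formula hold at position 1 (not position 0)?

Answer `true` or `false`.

s_0={s}: (((s U p) U !r) | (F(q) U G(p)))=True ((s U p) U !r)=True (s U p)=False s=True p=False !r=True r=False (F(q) U G(p))=True F(q)=True q=False G(p)=False
s_1={q}: (((s U p) U !r) | (F(q) U G(p)))=True ((s U p) U !r)=True (s U p)=False s=False p=False !r=True r=False (F(q) U G(p))=True F(q)=True q=True G(p)=False
s_2={p}: (((s U p) U !r) | (F(q) U G(p)))=True ((s U p) U !r)=True (s U p)=True s=False p=True !r=True r=False (F(q) U G(p))=True F(q)=True q=False G(p)=True
s_3={p}: (((s U p) U !r) | (F(q) U G(p)))=True ((s U p) U !r)=True (s U p)=True s=False p=True !r=True r=False (F(q) U G(p))=True F(q)=True q=False G(p)=True
s_4={p,q}: (((s U p) U !r) | (F(q) U G(p)))=True ((s U p) U !r)=True (s U p)=True s=False p=True !r=True r=False (F(q) U G(p))=True F(q)=True q=True G(p)=True
Evaluating at position 1: result = True

Answer: true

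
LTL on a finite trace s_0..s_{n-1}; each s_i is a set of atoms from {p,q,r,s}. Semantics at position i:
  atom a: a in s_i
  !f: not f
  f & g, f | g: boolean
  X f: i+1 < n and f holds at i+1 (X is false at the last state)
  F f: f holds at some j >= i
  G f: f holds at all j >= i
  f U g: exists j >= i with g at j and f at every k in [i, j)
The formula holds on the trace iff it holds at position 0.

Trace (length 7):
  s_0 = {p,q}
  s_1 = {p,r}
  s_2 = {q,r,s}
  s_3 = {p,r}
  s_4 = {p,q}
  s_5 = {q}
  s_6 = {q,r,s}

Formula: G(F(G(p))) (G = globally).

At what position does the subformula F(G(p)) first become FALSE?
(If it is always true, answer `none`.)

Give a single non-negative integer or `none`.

s_0={p,q}: F(G(p))=False G(p)=False p=True
s_1={p,r}: F(G(p))=False G(p)=False p=True
s_2={q,r,s}: F(G(p))=False G(p)=False p=False
s_3={p,r}: F(G(p))=False G(p)=False p=True
s_4={p,q}: F(G(p))=False G(p)=False p=True
s_5={q}: F(G(p))=False G(p)=False p=False
s_6={q,r,s}: F(G(p))=False G(p)=False p=False
G(F(G(p))) holds globally = False
First violation at position 0.

Answer: 0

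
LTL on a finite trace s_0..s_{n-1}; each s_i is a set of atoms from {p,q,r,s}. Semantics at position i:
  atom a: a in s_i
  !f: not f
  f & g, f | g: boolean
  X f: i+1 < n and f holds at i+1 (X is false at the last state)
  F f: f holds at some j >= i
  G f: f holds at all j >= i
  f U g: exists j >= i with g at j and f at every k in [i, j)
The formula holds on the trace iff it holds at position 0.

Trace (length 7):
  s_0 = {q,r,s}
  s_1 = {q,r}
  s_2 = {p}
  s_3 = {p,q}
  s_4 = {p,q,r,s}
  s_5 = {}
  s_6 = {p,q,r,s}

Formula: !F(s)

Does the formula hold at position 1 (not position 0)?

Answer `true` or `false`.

Answer: false

Derivation:
s_0={q,r,s}: !F(s)=False F(s)=True s=True
s_1={q,r}: !F(s)=False F(s)=True s=False
s_2={p}: !F(s)=False F(s)=True s=False
s_3={p,q}: !F(s)=False F(s)=True s=False
s_4={p,q,r,s}: !F(s)=False F(s)=True s=True
s_5={}: !F(s)=False F(s)=True s=False
s_6={p,q,r,s}: !F(s)=False F(s)=True s=True
Evaluating at position 1: result = False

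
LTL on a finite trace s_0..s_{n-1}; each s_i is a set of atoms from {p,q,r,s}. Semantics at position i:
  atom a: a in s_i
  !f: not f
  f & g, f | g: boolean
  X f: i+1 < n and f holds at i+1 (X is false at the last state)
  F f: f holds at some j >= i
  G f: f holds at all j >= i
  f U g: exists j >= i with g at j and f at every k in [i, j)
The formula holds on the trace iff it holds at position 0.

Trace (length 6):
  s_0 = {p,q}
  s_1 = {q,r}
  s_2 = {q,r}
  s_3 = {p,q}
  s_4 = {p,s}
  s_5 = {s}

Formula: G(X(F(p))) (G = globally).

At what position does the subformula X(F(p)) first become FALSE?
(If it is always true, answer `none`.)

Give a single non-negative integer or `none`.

Answer: 4

Derivation:
s_0={p,q}: X(F(p))=True F(p)=True p=True
s_1={q,r}: X(F(p))=True F(p)=True p=False
s_2={q,r}: X(F(p))=True F(p)=True p=False
s_3={p,q}: X(F(p))=True F(p)=True p=True
s_4={p,s}: X(F(p))=False F(p)=True p=True
s_5={s}: X(F(p))=False F(p)=False p=False
G(X(F(p))) holds globally = False
First violation at position 4.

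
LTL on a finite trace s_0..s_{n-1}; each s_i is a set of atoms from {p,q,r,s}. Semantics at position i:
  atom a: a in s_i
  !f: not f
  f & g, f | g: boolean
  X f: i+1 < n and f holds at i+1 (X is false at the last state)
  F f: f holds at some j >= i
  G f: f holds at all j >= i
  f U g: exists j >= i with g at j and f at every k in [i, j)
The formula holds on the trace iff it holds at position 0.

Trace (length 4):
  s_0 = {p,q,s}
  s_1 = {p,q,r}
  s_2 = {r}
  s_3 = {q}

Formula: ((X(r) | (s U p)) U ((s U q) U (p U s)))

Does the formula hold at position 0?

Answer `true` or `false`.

Answer: true

Derivation:
s_0={p,q,s}: ((X(r) | (s U p)) U ((s U q) U (p U s)))=True (X(r) | (s U p))=True X(r)=True r=False (s U p)=True s=True p=True ((s U q) U (p U s))=True (s U q)=True q=True (p U s)=True
s_1={p,q,r}: ((X(r) | (s U p)) U ((s U q) U (p U s)))=False (X(r) | (s U p))=True X(r)=True r=True (s U p)=True s=False p=True ((s U q) U (p U s))=False (s U q)=True q=True (p U s)=False
s_2={r}: ((X(r) | (s U p)) U ((s U q) U (p U s)))=False (X(r) | (s U p))=False X(r)=False r=True (s U p)=False s=False p=False ((s U q) U (p U s))=False (s U q)=False q=False (p U s)=False
s_3={q}: ((X(r) | (s U p)) U ((s U q) U (p U s)))=False (X(r) | (s U p))=False X(r)=False r=False (s U p)=False s=False p=False ((s U q) U (p U s))=False (s U q)=True q=True (p U s)=False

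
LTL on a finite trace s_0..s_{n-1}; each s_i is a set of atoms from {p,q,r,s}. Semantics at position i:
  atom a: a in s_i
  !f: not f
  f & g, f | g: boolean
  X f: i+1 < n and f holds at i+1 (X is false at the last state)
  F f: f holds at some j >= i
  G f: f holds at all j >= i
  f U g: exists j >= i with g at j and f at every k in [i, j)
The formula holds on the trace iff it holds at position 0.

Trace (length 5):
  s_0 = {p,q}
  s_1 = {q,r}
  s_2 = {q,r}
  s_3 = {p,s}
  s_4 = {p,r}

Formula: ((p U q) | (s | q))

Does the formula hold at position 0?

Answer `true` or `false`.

s_0={p,q}: ((p U q) | (s | q))=True (p U q)=True p=True q=True (s | q)=True s=False
s_1={q,r}: ((p U q) | (s | q))=True (p U q)=True p=False q=True (s | q)=True s=False
s_2={q,r}: ((p U q) | (s | q))=True (p U q)=True p=False q=True (s | q)=True s=False
s_3={p,s}: ((p U q) | (s | q))=True (p U q)=False p=True q=False (s | q)=True s=True
s_4={p,r}: ((p U q) | (s | q))=False (p U q)=False p=True q=False (s | q)=False s=False

Answer: true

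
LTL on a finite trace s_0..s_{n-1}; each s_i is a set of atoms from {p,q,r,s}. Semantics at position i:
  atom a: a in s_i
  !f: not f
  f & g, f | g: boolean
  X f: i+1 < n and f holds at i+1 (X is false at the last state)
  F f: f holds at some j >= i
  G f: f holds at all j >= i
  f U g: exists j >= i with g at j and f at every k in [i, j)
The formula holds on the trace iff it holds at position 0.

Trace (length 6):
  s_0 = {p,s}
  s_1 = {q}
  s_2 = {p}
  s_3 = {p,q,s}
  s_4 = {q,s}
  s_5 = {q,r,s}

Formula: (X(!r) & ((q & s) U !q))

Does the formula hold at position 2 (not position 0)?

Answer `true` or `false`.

s_0={p,s}: (X(!r) & ((q & s) U !q))=True X(!r)=True !r=True r=False ((q & s) U !q)=True (q & s)=False q=False s=True !q=True
s_1={q}: (X(!r) & ((q & s) U !q))=False X(!r)=True !r=True r=False ((q & s) U !q)=False (q & s)=False q=True s=False !q=False
s_2={p}: (X(!r) & ((q & s) U !q))=True X(!r)=True !r=True r=False ((q & s) U !q)=True (q & s)=False q=False s=False !q=True
s_3={p,q,s}: (X(!r) & ((q & s) U !q))=False X(!r)=True !r=True r=False ((q & s) U !q)=False (q & s)=True q=True s=True !q=False
s_4={q,s}: (X(!r) & ((q & s) U !q))=False X(!r)=False !r=True r=False ((q & s) U !q)=False (q & s)=True q=True s=True !q=False
s_5={q,r,s}: (X(!r) & ((q & s) U !q))=False X(!r)=False !r=False r=True ((q & s) U !q)=False (q & s)=True q=True s=True !q=False
Evaluating at position 2: result = True

Answer: true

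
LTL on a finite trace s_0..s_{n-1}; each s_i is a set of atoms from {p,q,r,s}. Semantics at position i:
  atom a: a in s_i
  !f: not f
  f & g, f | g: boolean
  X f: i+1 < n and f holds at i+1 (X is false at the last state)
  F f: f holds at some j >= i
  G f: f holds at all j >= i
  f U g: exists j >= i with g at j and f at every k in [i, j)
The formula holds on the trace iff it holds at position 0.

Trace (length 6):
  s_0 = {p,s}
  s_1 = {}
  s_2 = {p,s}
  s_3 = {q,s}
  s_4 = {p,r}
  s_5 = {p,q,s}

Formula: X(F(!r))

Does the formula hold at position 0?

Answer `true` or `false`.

Answer: true

Derivation:
s_0={p,s}: X(F(!r))=True F(!r)=True !r=True r=False
s_1={}: X(F(!r))=True F(!r)=True !r=True r=False
s_2={p,s}: X(F(!r))=True F(!r)=True !r=True r=False
s_3={q,s}: X(F(!r))=True F(!r)=True !r=True r=False
s_4={p,r}: X(F(!r))=True F(!r)=True !r=False r=True
s_5={p,q,s}: X(F(!r))=False F(!r)=True !r=True r=False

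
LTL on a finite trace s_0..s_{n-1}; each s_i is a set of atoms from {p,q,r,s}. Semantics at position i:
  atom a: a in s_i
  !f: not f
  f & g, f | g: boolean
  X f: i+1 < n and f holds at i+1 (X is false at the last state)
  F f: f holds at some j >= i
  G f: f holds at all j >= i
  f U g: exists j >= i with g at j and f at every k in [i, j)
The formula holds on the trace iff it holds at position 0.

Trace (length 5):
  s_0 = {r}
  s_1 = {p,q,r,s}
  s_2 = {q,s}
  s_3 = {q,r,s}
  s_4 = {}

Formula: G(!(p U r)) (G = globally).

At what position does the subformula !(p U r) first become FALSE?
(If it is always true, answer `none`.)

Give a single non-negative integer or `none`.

s_0={r}: !(p U r)=False (p U r)=True p=False r=True
s_1={p,q,r,s}: !(p U r)=False (p U r)=True p=True r=True
s_2={q,s}: !(p U r)=True (p U r)=False p=False r=False
s_3={q,r,s}: !(p U r)=False (p U r)=True p=False r=True
s_4={}: !(p U r)=True (p U r)=False p=False r=False
G(!(p U r)) holds globally = False
First violation at position 0.

Answer: 0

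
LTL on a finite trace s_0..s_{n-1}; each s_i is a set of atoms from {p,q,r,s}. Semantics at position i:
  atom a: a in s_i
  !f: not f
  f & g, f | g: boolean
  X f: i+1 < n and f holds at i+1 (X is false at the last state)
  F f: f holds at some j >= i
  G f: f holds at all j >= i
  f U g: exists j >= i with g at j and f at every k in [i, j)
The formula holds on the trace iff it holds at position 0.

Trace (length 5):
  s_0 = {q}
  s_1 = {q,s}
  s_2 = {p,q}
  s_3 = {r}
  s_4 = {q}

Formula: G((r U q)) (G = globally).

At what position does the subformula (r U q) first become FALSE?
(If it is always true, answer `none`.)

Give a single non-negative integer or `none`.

s_0={q}: (r U q)=True r=False q=True
s_1={q,s}: (r U q)=True r=False q=True
s_2={p,q}: (r U q)=True r=False q=True
s_3={r}: (r U q)=True r=True q=False
s_4={q}: (r U q)=True r=False q=True
G((r U q)) holds globally = True
No violation — formula holds at every position.

Answer: none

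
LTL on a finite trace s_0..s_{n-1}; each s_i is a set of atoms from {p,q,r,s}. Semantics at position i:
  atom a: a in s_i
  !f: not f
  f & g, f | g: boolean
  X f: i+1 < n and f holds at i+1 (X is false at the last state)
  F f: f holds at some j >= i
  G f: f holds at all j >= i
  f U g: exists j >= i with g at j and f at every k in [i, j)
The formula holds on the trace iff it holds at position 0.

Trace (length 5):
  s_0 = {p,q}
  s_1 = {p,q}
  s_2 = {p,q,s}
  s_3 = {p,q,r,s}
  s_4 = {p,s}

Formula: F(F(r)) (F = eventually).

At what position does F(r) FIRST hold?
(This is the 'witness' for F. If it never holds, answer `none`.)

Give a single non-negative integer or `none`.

Answer: 0

Derivation:
s_0={p,q}: F(r)=True r=False
s_1={p,q}: F(r)=True r=False
s_2={p,q,s}: F(r)=True r=False
s_3={p,q,r,s}: F(r)=True r=True
s_4={p,s}: F(r)=False r=False
F(F(r)) holds; first witness at position 0.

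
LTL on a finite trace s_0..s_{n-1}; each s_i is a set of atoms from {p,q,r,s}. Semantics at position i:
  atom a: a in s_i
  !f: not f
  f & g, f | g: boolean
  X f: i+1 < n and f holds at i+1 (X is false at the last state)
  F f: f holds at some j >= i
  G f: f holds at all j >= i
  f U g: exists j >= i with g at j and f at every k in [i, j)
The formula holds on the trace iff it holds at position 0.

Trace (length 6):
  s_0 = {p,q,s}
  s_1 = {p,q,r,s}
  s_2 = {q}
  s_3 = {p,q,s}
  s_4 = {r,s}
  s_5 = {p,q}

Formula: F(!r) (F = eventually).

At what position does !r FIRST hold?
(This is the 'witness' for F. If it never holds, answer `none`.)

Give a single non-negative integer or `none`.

Answer: 0

Derivation:
s_0={p,q,s}: !r=True r=False
s_1={p,q,r,s}: !r=False r=True
s_2={q}: !r=True r=False
s_3={p,q,s}: !r=True r=False
s_4={r,s}: !r=False r=True
s_5={p,q}: !r=True r=False
F(!r) holds; first witness at position 0.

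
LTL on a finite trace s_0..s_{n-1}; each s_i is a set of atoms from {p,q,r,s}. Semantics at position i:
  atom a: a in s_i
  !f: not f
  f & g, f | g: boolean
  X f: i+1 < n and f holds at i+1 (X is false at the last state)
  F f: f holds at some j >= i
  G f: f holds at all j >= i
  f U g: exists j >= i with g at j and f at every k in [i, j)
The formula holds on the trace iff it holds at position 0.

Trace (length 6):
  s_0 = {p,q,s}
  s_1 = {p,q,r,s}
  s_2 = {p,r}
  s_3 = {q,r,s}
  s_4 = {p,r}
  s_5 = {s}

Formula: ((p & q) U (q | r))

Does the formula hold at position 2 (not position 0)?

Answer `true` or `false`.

Answer: true

Derivation:
s_0={p,q,s}: ((p & q) U (q | r))=True (p & q)=True p=True q=True (q | r)=True r=False
s_1={p,q,r,s}: ((p & q) U (q | r))=True (p & q)=True p=True q=True (q | r)=True r=True
s_2={p,r}: ((p & q) U (q | r))=True (p & q)=False p=True q=False (q | r)=True r=True
s_3={q,r,s}: ((p & q) U (q | r))=True (p & q)=False p=False q=True (q | r)=True r=True
s_4={p,r}: ((p & q) U (q | r))=True (p & q)=False p=True q=False (q | r)=True r=True
s_5={s}: ((p & q) U (q | r))=False (p & q)=False p=False q=False (q | r)=False r=False
Evaluating at position 2: result = True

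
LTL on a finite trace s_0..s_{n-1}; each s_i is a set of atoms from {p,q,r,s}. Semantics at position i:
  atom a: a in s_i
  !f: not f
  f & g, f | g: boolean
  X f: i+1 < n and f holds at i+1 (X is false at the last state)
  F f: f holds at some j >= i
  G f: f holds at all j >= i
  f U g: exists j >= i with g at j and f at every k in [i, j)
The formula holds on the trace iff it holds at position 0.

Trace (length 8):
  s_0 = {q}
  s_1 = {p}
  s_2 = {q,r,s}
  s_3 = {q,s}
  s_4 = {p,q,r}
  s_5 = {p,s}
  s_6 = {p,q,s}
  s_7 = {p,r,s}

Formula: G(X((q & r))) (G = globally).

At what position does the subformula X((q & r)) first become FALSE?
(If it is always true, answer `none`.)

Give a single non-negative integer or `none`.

s_0={q}: X((q & r))=False (q & r)=False q=True r=False
s_1={p}: X((q & r))=True (q & r)=False q=False r=False
s_2={q,r,s}: X((q & r))=False (q & r)=True q=True r=True
s_3={q,s}: X((q & r))=True (q & r)=False q=True r=False
s_4={p,q,r}: X((q & r))=False (q & r)=True q=True r=True
s_5={p,s}: X((q & r))=False (q & r)=False q=False r=False
s_6={p,q,s}: X((q & r))=False (q & r)=False q=True r=False
s_7={p,r,s}: X((q & r))=False (q & r)=False q=False r=True
G(X((q & r))) holds globally = False
First violation at position 0.

Answer: 0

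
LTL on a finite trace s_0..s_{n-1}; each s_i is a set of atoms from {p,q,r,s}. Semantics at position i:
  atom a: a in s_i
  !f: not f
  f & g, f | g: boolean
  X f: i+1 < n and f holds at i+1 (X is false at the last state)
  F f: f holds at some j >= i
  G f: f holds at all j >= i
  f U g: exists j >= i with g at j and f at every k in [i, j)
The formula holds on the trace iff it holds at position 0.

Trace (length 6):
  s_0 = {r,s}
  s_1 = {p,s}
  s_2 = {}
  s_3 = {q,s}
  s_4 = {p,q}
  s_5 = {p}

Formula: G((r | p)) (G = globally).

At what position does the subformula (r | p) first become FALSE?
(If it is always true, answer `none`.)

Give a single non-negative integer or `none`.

Answer: 2

Derivation:
s_0={r,s}: (r | p)=True r=True p=False
s_1={p,s}: (r | p)=True r=False p=True
s_2={}: (r | p)=False r=False p=False
s_3={q,s}: (r | p)=False r=False p=False
s_4={p,q}: (r | p)=True r=False p=True
s_5={p}: (r | p)=True r=False p=True
G((r | p)) holds globally = False
First violation at position 2.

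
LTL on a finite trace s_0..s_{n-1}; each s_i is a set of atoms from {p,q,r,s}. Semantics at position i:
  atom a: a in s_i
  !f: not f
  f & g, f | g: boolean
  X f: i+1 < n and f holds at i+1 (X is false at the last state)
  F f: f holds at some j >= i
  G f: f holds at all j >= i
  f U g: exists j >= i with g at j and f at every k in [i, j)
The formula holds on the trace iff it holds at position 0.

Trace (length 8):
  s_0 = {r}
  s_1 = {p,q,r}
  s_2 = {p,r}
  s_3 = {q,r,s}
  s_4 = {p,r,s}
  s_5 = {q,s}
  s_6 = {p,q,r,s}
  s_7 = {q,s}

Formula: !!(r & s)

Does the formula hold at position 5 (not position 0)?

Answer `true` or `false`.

Answer: false

Derivation:
s_0={r}: !!(r & s)=False !(r & s)=True (r & s)=False r=True s=False
s_1={p,q,r}: !!(r & s)=False !(r & s)=True (r & s)=False r=True s=False
s_2={p,r}: !!(r & s)=False !(r & s)=True (r & s)=False r=True s=False
s_3={q,r,s}: !!(r & s)=True !(r & s)=False (r & s)=True r=True s=True
s_4={p,r,s}: !!(r & s)=True !(r & s)=False (r & s)=True r=True s=True
s_5={q,s}: !!(r & s)=False !(r & s)=True (r & s)=False r=False s=True
s_6={p,q,r,s}: !!(r & s)=True !(r & s)=False (r & s)=True r=True s=True
s_7={q,s}: !!(r & s)=False !(r & s)=True (r & s)=False r=False s=True
Evaluating at position 5: result = False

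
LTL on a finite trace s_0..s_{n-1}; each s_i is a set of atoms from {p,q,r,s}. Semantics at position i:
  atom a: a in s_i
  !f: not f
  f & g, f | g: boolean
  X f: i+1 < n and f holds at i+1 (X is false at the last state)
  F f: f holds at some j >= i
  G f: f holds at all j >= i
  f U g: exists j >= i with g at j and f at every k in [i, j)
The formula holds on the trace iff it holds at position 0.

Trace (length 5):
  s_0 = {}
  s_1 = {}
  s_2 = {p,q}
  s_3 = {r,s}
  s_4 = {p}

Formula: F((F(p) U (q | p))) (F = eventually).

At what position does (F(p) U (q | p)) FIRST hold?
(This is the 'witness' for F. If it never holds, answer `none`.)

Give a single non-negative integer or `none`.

s_0={}: (F(p) U (q | p))=True F(p)=True p=False (q | p)=False q=False
s_1={}: (F(p) U (q | p))=True F(p)=True p=False (q | p)=False q=False
s_2={p,q}: (F(p) U (q | p))=True F(p)=True p=True (q | p)=True q=True
s_3={r,s}: (F(p) U (q | p))=True F(p)=True p=False (q | p)=False q=False
s_4={p}: (F(p) U (q | p))=True F(p)=True p=True (q | p)=True q=False
F((F(p) U (q | p))) holds; first witness at position 0.

Answer: 0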